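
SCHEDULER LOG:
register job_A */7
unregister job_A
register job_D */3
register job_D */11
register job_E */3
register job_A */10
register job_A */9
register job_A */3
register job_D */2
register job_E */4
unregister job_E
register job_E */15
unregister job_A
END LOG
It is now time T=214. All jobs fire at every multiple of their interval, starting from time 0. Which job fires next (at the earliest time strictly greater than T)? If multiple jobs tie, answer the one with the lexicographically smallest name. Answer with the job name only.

Answer: job_D

Derivation:
Op 1: register job_A */7 -> active={job_A:*/7}
Op 2: unregister job_A -> active={}
Op 3: register job_D */3 -> active={job_D:*/3}
Op 4: register job_D */11 -> active={job_D:*/11}
Op 5: register job_E */3 -> active={job_D:*/11, job_E:*/3}
Op 6: register job_A */10 -> active={job_A:*/10, job_D:*/11, job_E:*/3}
Op 7: register job_A */9 -> active={job_A:*/9, job_D:*/11, job_E:*/3}
Op 8: register job_A */3 -> active={job_A:*/3, job_D:*/11, job_E:*/3}
Op 9: register job_D */2 -> active={job_A:*/3, job_D:*/2, job_E:*/3}
Op 10: register job_E */4 -> active={job_A:*/3, job_D:*/2, job_E:*/4}
Op 11: unregister job_E -> active={job_A:*/3, job_D:*/2}
Op 12: register job_E */15 -> active={job_A:*/3, job_D:*/2, job_E:*/15}
Op 13: unregister job_A -> active={job_D:*/2, job_E:*/15}
  job_D: interval 2, next fire after T=214 is 216
  job_E: interval 15, next fire after T=214 is 225
Earliest = 216, winner (lex tiebreak) = job_D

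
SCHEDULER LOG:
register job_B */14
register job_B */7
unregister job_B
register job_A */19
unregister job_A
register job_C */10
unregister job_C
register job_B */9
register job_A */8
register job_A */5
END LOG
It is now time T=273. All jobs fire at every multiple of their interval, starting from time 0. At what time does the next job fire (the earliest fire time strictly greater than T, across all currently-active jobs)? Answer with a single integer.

Op 1: register job_B */14 -> active={job_B:*/14}
Op 2: register job_B */7 -> active={job_B:*/7}
Op 3: unregister job_B -> active={}
Op 4: register job_A */19 -> active={job_A:*/19}
Op 5: unregister job_A -> active={}
Op 6: register job_C */10 -> active={job_C:*/10}
Op 7: unregister job_C -> active={}
Op 8: register job_B */9 -> active={job_B:*/9}
Op 9: register job_A */8 -> active={job_A:*/8, job_B:*/9}
Op 10: register job_A */5 -> active={job_A:*/5, job_B:*/9}
  job_A: interval 5, next fire after T=273 is 275
  job_B: interval 9, next fire after T=273 is 279
Earliest fire time = 275 (job job_A)

Answer: 275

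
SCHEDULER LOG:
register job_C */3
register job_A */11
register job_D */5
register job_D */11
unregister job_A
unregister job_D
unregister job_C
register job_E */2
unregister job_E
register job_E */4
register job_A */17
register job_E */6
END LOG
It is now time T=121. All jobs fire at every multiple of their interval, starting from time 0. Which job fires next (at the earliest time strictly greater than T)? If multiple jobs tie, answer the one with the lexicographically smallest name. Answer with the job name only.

Op 1: register job_C */3 -> active={job_C:*/3}
Op 2: register job_A */11 -> active={job_A:*/11, job_C:*/3}
Op 3: register job_D */5 -> active={job_A:*/11, job_C:*/3, job_D:*/5}
Op 4: register job_D */11 -> active={job_A:*/11, job_C:*/3, job_D:*/11}
Op 5: unregister job_A -> active={job_C:*/3, job_D:*/11}
Op 6: unregister job_D -> active={job_C:*/3}
Op 7: unregister job_C -> active={}
Op 8: register job_E */2 -> active={job_E:*/2}
Op 9: unregister job_E -> active={}
Op 10: register job_E */4 -> active={job_E:*/4}
Op 11: register job_A */17 -> active={job_A:*/17, job_E:*/4}
Op 12: register job_E */6 -> active={job_A:*/17, job_E:*/6}
  job_A: interval 17, next fire after T=121 is 136
  job_E: interval 6, next fire after T=121 is 126
Earliest = 126, winner (lex tiebreak) = job_E

Answer: job_E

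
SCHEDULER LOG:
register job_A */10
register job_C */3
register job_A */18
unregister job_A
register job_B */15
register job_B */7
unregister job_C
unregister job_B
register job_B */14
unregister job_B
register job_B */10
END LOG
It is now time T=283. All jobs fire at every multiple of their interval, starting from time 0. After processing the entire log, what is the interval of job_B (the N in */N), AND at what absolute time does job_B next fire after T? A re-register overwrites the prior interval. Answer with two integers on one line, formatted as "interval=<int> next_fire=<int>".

Op 1: register job_A */10 -> active={job_A:*/10}
Op 2: register job_C */3 -> active={job_A:*/10, job_C:*/3}
Op 3: register job_A */18 -> active={job_A:*/18, job_C:*/3}
Op 4: unregister job_A -> active={job_C:*/3}
Op 5: register job_B */15 -> active={job_B:*/15, job_C:*/3}
Op 6: register job_B */7 -> active={job_B:*/7, job_C:*/3}
Op 7: unregister job_C -> active={job_B:*/7}
Op 8: unregister job_B -> active={}
Op 9: register job_B */14 -> active={job_B:*/14}
Op 10: unregister job_B -> active={}
Op 11: register job_B */10 -> active={job_B:*/10}
Final interval of job_B = 10
Next fire of job_B after T=283: (283//10+1)*10 = 290

Answer: interval=10 next_fire=290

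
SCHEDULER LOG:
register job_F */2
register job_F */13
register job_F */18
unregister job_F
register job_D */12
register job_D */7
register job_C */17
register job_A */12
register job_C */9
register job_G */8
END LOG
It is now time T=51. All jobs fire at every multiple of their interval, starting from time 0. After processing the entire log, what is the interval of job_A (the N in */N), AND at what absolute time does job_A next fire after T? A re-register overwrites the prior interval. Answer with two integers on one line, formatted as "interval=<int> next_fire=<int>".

Answer: interval=12 next_fire=60

Derivation:
Op 1: register job_F */2 -> active={job_F:*/2}
Op 2: register job_F */13 -> active={job_F:*/13}
Op 3: register job_F */18 -> active={job_F:*/18}
Op 4: unregister job_F -> active={}
Op 5: register job_D */12 -> active={job_D:*/12}
Op 6: register job_D */7 -> active={job_D:*/7}
Op 7: register job_C */17 -> active={job_C:*/17, job_D:*/7}
Op 8: register job_A */12 -> active={job_A:*/12, job_C:*/17, job_D:*/7}
Op 9: register job_C */9 -> active={job_A:*/12, job_C:*/9, job_D:*/7}
Op 10: register job_G */8 -> active={job_A:*/12, job_C:*/9, job_D:*/7, job_G:*/8}
Final interval of job_A = 12
Next fire of job_A after T=51: (51//12+1)*12 = 60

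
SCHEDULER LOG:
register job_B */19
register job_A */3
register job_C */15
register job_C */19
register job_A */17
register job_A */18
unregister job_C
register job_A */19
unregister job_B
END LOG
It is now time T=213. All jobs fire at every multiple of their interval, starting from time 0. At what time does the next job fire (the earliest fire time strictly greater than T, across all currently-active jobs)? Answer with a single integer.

Op 1: register job_B */19 -> active={job_B:*/19}
Op 2: register job_A */3 -> active={job_A:*/3, job_B:*/19}
Op 3: register job_C */15 -> active={job_A:*/3, job_B:*/19, job_C:*/15}
Op 4: register job_C */19 -> active={job_A:*/3, job_B:*/19, job_C:*/19}
Op 5: register job_A */17 -> active={job_A:*/17, job_B:*/19, job_C:*/19}
Op 6: register job_A */18 -> active={job_A:*/18, job_B:*/19, job_C:*/19}
Op 7: unregister job_C -> active={job_A:*/18, job_B:*/19}
Op 8: register job_A */19 -> active={job_A:*/19, job_B:*/19}
Op 9: unregister job_B -> active={job_A:*/19}
  job_A: interval 19, next fire after T=213 is 228
Earliest fire time = 228 (job job_A)

Answer: 228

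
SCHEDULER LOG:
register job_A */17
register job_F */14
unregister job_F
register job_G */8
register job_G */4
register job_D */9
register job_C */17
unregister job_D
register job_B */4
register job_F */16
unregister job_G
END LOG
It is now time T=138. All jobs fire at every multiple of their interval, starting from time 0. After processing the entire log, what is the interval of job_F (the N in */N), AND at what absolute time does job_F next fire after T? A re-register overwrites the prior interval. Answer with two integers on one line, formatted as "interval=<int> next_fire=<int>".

Op 1: register job_A */17 -> active={job_A:*/17}
Op 2: register job_F */14 -> active={job_A:*/17, job_F:*/14}
Op 3: unregister job_F -> active={job_A:*/17}
Op 4: register job_G */8 -> active={job_A:*/17, job_G:*/8}
Op 5: register job_G */4 -> active={job_A:*/17, job_G:*/4}
Op 6: register job_D */9 -> active={job_A:*/17, job_D:*/9, job_G:*/4}
Op 7: register job_C */17 -> active={job_A:*/17, job_C:*/17, job_D:*/9, job_G:*/4}
Op 8: unregister job_D -> active={job_A:*/17, job_C:*/17, job_G:*/4}
Op 9: register job_B */4 -> active={job_A:*/17, job_B:*/4, job_C:*/17, job_G:*/4}
Op 10: register job_F */16 -> active={job_A:*/17, job_B:*/4, job_C:*/17, job_F:*/16, job_G:*/4}
Op 11: unregister job_G -> active={job_A:*/17, job_B:*/4, job_C:*/17, job_F:*/16}
Final interval of job_F = 16
Next fire of job_F after T=138: (138//16+1)*16 = 144

Answer: interval=16 next_fire=144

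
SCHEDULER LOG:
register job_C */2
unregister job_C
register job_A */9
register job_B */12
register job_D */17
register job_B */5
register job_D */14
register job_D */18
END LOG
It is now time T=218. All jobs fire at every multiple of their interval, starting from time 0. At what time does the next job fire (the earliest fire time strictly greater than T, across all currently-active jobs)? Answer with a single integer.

Answer: 220

Derivation:
Op 1: register job_C */2 -> active={job_C:*/2}
Op 2: unregister job_C -> active={}
Op 3: register job_A */9 -> active={job_A:*/9}
Op 4: register job_B */12 -> active={job_A:*/9, job_B:*/12}
Op 5: register job_D */17 -> active={job_A:*/9, job_B:*/12, job_D:*/17}
Op 6: register job_B */5 -> active={job_A:*/9, job_B:*/5, job_D:*/17}
Op 7: register job_D */14 -> active={job_A:*/9, job_B:*/5, job_D:*/14}
Op 8: register job_D */18 -> active={job_A:*/9, job_B:*/5, job_D:*/18}
  job_A: interval 9, next fire after T=218 is 225
  job_B: interval 5, next fire after T=218 is 220
  job_D: interval 18, next fire after T=218 is 234
Earliest fire time = 220 (job job_B)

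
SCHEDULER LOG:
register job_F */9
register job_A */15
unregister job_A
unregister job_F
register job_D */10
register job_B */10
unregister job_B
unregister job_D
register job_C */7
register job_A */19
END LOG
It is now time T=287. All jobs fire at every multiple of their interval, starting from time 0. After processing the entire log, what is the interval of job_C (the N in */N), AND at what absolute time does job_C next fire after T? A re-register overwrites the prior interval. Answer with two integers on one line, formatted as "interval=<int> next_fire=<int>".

Op 1: register job_F */9 -> active={job_F:*/9}
Op 2: register job_A */15 -> active={job_A:*/15, job_F:*/9}
Op 3: unregister job_A -> active={job_F:*/9}
Op 4: unregister job_F -> active={}
Op 5: register job_D */10 -> active={job_D:*/10}
Op 6: register job_B */10 -> active={job_B:*/10, job_D:*/10}
Op 7: unregister job_B -> active={job_D:*/10}
Op 8: unregister job_D -> active={}
Op 9: register job_C */7 -> active={job_C:*/7}
Op 10: register job_A */19 -> active={job_A:*/19, job_C:*/7}
Final interval of job_C = 7
Next fire of job_C after T=287: (287//7+1)*7 = 294

Answer: interval=7 next_fire=294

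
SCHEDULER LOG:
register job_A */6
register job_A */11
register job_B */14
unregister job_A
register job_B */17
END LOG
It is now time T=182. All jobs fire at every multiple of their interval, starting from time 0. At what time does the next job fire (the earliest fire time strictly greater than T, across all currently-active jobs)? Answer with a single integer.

Answer: 187

Derivation:
Op 1: register job_A */6 -> active={job_A:*/6}
Op 2: register job_A */11 -> active={job_A:*/11}
Op 3: register job_B */14 -> active={job_A:*/11, job_B:*/14}
Op 4: unregister job_A -> active={job_B:*/14}
Op 5: register job_B */17 -> active={job_B:*/17}
  job_B: interval 17, next fire after T=182 is 187
Earliest fire time = 187 (job job_B)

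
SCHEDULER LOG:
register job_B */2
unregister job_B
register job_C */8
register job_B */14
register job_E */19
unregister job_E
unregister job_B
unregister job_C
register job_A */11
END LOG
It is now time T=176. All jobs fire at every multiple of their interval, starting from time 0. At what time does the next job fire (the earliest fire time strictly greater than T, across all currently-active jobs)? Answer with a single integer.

Answer: 187

Derivation:
Op 1: register job_B */2 -> active={job_B:*/2}
Op 2: unregister job_B -> active={}
Op 3: register job_C */8 -> active={job_C:*/8}
Op 4: register job_B */14 -> active={job_B:*/14, job_C:*/8}
Op 5: register job_E */19 -> active={job_B:*/14, job_C:*/8, job_E:*/19}
Op 6: unregister job_E -> active={job_B:*/14, job_C:*/8}
Op 7: unregister job_B -> active={job_C:*/8}
Op 8: unregister job_C -> active={}
Op 9: register job_A */11 -> active={job_A:*/11}
  job_A: interval 11, next fire after T=176 is 187
Earliest fire time = 187 (job job_A)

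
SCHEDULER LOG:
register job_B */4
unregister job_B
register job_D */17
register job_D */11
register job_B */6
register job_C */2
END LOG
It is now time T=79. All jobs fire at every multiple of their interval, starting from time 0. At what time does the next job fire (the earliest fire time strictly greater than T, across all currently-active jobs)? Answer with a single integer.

Answer: 80

Derivation:
Op 1: register job_B */4 -> active={job_B:*/4}
Op 2: unregister job_B -> active={}
Op 3: register job_D */17 -> active={job_D:*/17}
Op 4: register job_D */11 -> active={job_D:*/11}
Op 5: register job_B */6 -> active={job_B:*/6, job_D:*/11}
Op 6: register job_C */2 -> active={job_B:*/6, job_C:*/2, job_D:*/11}
  job_B: interval 6, next fire after T=79 is 84
  job_C: interval 2, next fire after T=79 is 80
  job_D: interval 11, next fire after T=79 is 88
Earliest fire time = 80 (job job_C)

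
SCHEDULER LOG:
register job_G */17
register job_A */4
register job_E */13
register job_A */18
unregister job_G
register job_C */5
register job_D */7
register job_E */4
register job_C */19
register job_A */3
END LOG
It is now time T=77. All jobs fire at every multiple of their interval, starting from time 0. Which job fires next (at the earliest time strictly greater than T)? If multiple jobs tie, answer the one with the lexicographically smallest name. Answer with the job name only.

Op 1: register job_G */17 -> active={job_G:*/17}
Op 2: register job_A */4 -> active={job_A:*/4, job_G:*/17}
Op 3: register job_E */13 -> active={job_A:*/4, job_E:*/13, job_G:*/17}
Op 4: register job_A */18 -> active={job_A:*/18, job_E:*/13, job_G:*/17}
Op 5: unregister job_G -> active={job_A:*/18, job_E:*/13}
Op 6: register job_C */5 -> active={job_A:*/18, job_C:*/5, job_E:*/13}
Op 7: register job_D */7 -> active={job_A:*/18, job_C:*/5, job_D:*/7, job_E:*/13}
Op 8: register job_E */4 -> active={job_A:*/18, job_C:*/5, job_D:*/7, job_E:*/4}
Op 9: register job_C */19 -> active={job_A:*/18, job_C:*/19, job_D:*/7, job_E:*/4}
Op 10: register job_A */3 -> active={job_A:*/3, job_C:*/19, job_D:*/7, job_E:*/4}
  job_A: interval 3, next fire after T=77 is 78
  job_C: interval 19, next fire after T=77 is 95
  job_D: interval 7, next fire after T=77 is 84
  job_E: interval 4, next fire after T=77 is 80
Earliest = 78, winner (lex tiebreak) = job_A

Answer: job_A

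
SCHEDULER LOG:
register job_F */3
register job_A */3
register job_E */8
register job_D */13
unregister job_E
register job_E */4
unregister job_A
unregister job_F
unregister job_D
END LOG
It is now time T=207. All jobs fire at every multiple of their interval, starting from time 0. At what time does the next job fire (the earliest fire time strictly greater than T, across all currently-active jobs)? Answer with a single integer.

Answer: 208

Derivation:
Op 1: register job_F */3 -> active={job_F:*/3}
Op 2: register job_A */3 -> active={job_A:*/3, job_F:*/3}
Op 3: register job_E */8 -> active={job_A:*/3, job_E:*/8, job_F:*/3}
Op 4: register job_D */13 -> active={job_A:*/3, job_D:*/13, job_E:*/8, job_F:*/3}
Op 5: unregister job_E -> active={job_A:*/3, job_D:*/13, job_F:*/3}
Op 6: register job_E */4 -> active={job_A:*/3, job_D:*/13, job_E:*/4, job_F:*/3}
Op 7: unregister job_A -> active={job_D:*/13, job_E:*/4, job_F:*/3}
Op 8: unregister job_F -> active={job_D:*/13, job_E:*/4}
Op 9: unregister job_D -> active={job_E:*/4}
  job_E: interval 4, next fire after T=207 is 208
Earliest fire time = 208 (job job_E)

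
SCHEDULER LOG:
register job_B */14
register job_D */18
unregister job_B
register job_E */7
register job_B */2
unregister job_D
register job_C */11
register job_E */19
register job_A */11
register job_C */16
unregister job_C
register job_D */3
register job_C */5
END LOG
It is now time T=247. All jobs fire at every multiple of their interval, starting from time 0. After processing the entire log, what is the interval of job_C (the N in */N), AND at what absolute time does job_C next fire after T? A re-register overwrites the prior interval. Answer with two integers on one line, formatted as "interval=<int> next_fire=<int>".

Answer: interval=5 next_fire=250

Derivation:
Op 1: register job_B */14 -> active={job_B:*/14}
Op 2: register job_D */18 -> active={job_B:*/14, job_D:*/18}
Op 3: unregister job_B -> active={job_D:*/18}
Op 4: register job_E */7 -> active={job_D:*/18, job_E:*/7}
Op 5: register job_B */2 -> active={job_B:*/2, job_D:*/18, job_E:*/7}
Op 6: unregister job_D -> active={job_B:*/2, job_E:*/7}
Op 7: register job_C */11 -> active={job_B:*/2, job_C:*/11, job_E:*/7}
Op 8: register job_E */19 -> active={job_B:*/2, job_C:*/11, job_E:*/19}
Op 9: register job_A */11 -> active={job_A:*/11, job_B:*/2, job_C:*/11, job_E:*/19}
Op 10: register job_C */16 -> active={job_A:*/11, job_B:*/2, job_C:*/16, job_E:*/19}
Op 11: unregister job_C -> active={job_A:*/11, job_B:*/2, job_E:*/19}
Op 12: register job_D */3 -> active={job_A:*/11, job_B:*/2, job_D:*/3, job_E:*/19}
Op 13: register job_C */5 -> active={job_A:*/11, job_B:*/2, job_C:*/5, job_D:*/3, job_E:*/19}
Final interval of job_C = 5
Next fire of job_C after T=247: (247//5+1)*5 = 250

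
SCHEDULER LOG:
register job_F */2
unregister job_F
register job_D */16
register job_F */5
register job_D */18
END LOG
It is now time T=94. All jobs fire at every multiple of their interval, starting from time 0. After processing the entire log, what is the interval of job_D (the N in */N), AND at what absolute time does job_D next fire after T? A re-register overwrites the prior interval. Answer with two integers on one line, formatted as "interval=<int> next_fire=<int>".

Op 1: register job_F */2 -> active={job_F:*/2}
Op 2: unregister job_F -> active={}
Op 3: register job_D */16 -> active={job_D:*/16}
Op 4: register job_F */5 -> active={job_D:*/16, job_F:*/5}
Op 5: register job_D */18 -> active={job_D:*/18, job_F:*/5}
Final interval of job_D = 18
Next fire of job_D after T=94: (94//18+1)*18 = 108

Answer: interval=18 next_fire=108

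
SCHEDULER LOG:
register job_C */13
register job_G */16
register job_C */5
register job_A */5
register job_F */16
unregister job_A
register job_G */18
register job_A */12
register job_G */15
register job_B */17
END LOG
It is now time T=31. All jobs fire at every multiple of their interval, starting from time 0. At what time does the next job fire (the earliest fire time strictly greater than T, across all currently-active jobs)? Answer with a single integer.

Answer: 32

Derivation:
Op 1: register job_C */13 -> active={job_C:*/13}
Op 2: register job_G */16 -> active={job_C:*/13, job_G:*/16}
Op 3: register job_C */5 -> active={job_C:*/5, job_G:*/16}
Op 4: register job_A */5 -> active={job_A:*/5, job_C:*/5, job_G:*/16}
Op 5: register job_F */16 -> active={job_A:*/5, job_C:*/5, job_F:*/16, job_G:*/16}
Op 6: unregister job_A -> active={job_C:*/5, job_F:*/16, job_G:*/16}
Op 7: register job_G */18 -> active={job_C:*/5, job_F:*/16, job_G:*/18}
Op 8: register job_A */12 -> active={job_A:*/12, job_C:*/5, job_F:*/16, job_G:*/18}
Op 9: register job_G */15 -> active={job_A:*/12, job_C:*/5, job_F:*/16, job_G:*/15}
Op 10: register job_B */17 -> active={job_A:*/12, job_B:*/17, job_C:*/5, job_F:*/16, job_G:*/15}
  job_A: interval 12, next fire after T=31 is 36
  job_B: interval 17, next fire after T=31 is 34
  job_C: interval 5, next fire after T=31 is 35
  job_F: interval 16, next fire after T=31 is 32
  job_G: interval 15, next fire after T=31 is 45
Earliest fire time = 32 (job job_F)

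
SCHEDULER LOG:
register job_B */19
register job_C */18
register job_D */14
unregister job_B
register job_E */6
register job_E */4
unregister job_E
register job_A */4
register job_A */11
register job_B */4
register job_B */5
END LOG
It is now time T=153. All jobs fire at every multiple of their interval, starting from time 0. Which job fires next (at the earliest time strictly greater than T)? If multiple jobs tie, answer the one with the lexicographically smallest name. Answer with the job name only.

Op 1: register job_B */19 -> active={job_B:*/19}
Op 2: register job_C */18 -> active={job_B:*/19, job_C:*/18}
Op 3: register job_D */14 -> active={job_B:*/19, job_C:*/18, job_D:*/14}
Op 4: unregister job_B -> active={job_C:*/18, job_D:*/14}
Op 5: register job_E */6 -> active={job_C:*/18, job_D:*/14, job_E:*/6}
Op 6: register job_E */4 -> active={job_C:*/18, job_D:*/14, job_E:*/4}
Op 7: unregister job_E -> active={job_C:*/18, job_D:*/14}
Op 8: register job_A */4 -> active={job_A:*/4, job_C:*/18, job_D:*/14}
Op 9: register job_A */11 -> active={job_A:*/11, job_C:*/18, job_D:*/14}
Op 10: register job_B */4 -> active={job_A:*/11, job_B:*/4, job_C:*/18, job_D:*/14}
Op 11: register job_B */5 -> active={job_A:*/11, job_B:*/5, job_C:*/18, job_D:*/14}
  job_A: interval 11, next fire after T=153 is 154
  job_B: interval 5, next fire after T=153 is 155
  job_C: interval 18, next fire after T=153 is 162
  job_D: interval 14, next fire after T=153 is 154
Earliest = 154, winner (lex tiebreak) = job_A

Answer: job_A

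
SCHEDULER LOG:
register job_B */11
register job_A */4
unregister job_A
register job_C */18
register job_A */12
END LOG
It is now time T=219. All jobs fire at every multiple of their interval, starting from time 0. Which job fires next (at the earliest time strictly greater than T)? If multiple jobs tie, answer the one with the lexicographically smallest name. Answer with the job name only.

Op 1: register job_B */11 -> active={job_B:*/11}
Op 2: register job_A */4 -> active={job_A:*/4, job_B:*/11}
Op 3: unregister job_A -> active={job_B:*/11}
Op 4: register job_C */18 -> active={job_B:*/11, job_C:*/18}
Op 5: register job_A */12 -> active={job_A:*/12, job_B:*/11, job_C:*/18}
  job_A: interval 12, next fire after T=219 is 228
  job_B: interval 11, next fire after T=219 is 220
  job_C: interval 18, next fire after T=219 is 234
Earliest = 220, winner (lex tiebreak) = job_B

Answer: job_B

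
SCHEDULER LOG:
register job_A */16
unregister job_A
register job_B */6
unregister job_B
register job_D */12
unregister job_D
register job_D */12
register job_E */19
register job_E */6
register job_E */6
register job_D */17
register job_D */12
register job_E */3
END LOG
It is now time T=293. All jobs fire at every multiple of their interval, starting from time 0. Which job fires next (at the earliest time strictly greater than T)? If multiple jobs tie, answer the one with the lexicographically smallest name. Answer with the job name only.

Op 1: register job_A */16 -> active={job_A:*/16}
Op 2: unregister job_A -> active={}
Op 3: register job_B */6 -> active={job_B:*/6}
Op 4: unregister job_B -> active={}
Op 5: register job_D */12 -> active={job_D:*/12}
Op 6: unregister job_D -> active={}
Op 7: register job_D */12 -> active={job_D:*/12}
Op 8: register job_E */19 -> active={job_D:*/12, job_E:*/19}
Op 9: register job_E */6 -> active={job_D:*/12, job_E:*/6}
Op 10: register job_E */6 -> active={job_D:*/12, job_E:*/6}
Op 11: register job_D */17 -> active={job_D:*/17, job_E:*/6}
Op 12: register job_D */12 -> active={job_D:*/12, job_E:*/6}
Op 13: register job_E */3 -> active={job_D:*/12, job_E:*/3}
  job_D: interval 12, next fire after T=293 is 300
  job_E: interval 3, next fire after T=293 is 294
Earliest = 294, winner (lex tiebreak) = job_E

Answer: job_E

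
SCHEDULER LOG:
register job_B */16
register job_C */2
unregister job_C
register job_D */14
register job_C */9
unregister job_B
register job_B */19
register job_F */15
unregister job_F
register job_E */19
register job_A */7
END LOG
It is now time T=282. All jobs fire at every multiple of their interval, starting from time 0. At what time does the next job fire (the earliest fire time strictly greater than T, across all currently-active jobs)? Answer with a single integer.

Op 1: register job_B */16 -> active={job_B:*/16}
Op 2: register job_C */2 -> active={job_B:*/16, job_C:*/2}
Op 3: unregister job_C -> active={job_B:*/16}
Op 4: register job_D */14 -> active={job_B:*/16, job_D:*/14}
Op 5: register job_C */9 -> active={job_B:*/16, job_C:*/9, job_D:*/14}
Op 6: unregister job_B -> active={job_C:*/9, job_D:*/14}
Op 7: register job_B */19 -> active={job_B:*/19, job_C:*/9, job_D:*/14}
Op 8: register job_F */15 -> active={job_B:*/19, job_C:*/9, job_D:*/14, job_F:*/15}
Op 9: unregister job_F -> active={job_B:*/19, job_C:*/9, job_D:*/14}
Op 10: register job_E */19 -> active={job_B:*/19, job_C:*/9, job_D:*/14, job_E:*/19}
Op 11: register job_A */7 -> active={job_A:*/7, job_B:*/19, job_C:*/9, job_D:*/14, job_E:*/19}
  job_A: interval 7, next fire after T=282 is 287
  job_B: interval 19, next fire after T=282 is 285
  job_C: interval 9, next fire after T=282 is 288
  job_D: interval 14, next fire after T=282 is 294
  job_E: interval 19, next fire after T=282 is 285
Earliest fire time = 285 (job job_B)

Answer: 285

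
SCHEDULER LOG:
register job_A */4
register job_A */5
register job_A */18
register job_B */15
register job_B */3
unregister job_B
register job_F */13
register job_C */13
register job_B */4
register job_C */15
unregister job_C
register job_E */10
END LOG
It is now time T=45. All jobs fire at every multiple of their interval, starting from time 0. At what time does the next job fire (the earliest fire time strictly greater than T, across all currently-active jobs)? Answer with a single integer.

Op 1: register job_A */4 -> active={job_A:*/4}
Op 2: register job_A */5 -> active={job_A:*/5}
Op 3: register job_A */18 -> active={job_A:*/18}
Op 4: register job_B */15 -> active={job_A:*/18, job_B:*/15}
Op 5: register job_B */3 -> active={job_A:*/18, job_B:*/3}
Op 6: unregister job_B -> active={job_A:*/18}
Op 7: register job_F */13 -> active={job_A:*/18, job_F:*/13}
Op 8: register job_C */13 -> active={job_A:*/18, job_C:*/13, job_F:*/13}
Op 9: register job_B */4 -> active={job_A:*/18, job_B:*/4, job_C:*/13, job_F:*/13}
Op 10: register job_C */15 -> active={job_A:*/18, job_B:*/4, job_C:*/15, job_F:*/13}
Op 11: unregister job_C -> active={job_A:*/18, job_B:*/4, job_F:*/13}
Op 12: register job_E */10 -> active={job_A:*/18, job_B:*/4, job_E:*/10, job_F:*/13}
  job_A: interval 18, next fire after T=45 is 54
  job_B: interval 4, next fire after T=45 is 48
  job_E: interval 10, next fire after T=45 is 50
  job_F: interval 13, next fire after T=45 is 52
Earliest fire time = 48 (job job_B)

Answer: 48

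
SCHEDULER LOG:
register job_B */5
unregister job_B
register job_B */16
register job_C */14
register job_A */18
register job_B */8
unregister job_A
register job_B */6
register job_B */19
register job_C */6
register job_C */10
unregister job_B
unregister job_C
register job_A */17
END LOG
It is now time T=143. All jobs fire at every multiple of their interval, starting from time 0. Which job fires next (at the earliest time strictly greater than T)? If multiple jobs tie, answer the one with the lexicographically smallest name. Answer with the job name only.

Answer: job_A

Derivation:
Op 1: register job_B */5 -> active={job_B:*/5}
Op 2: unregister job_B -> active={}
Op 3: register job_B */16 -> active={job_B:*/16}
Op 4: register job_C */14 -> active={job_B:*/16, job_C:*/14}
Op 5: register job_A */18 -> active={job_A:*/18, job_B:*/16, job_C:*/14}
Op 6: register job_B */8 -> active={job_A:*/18, job_B:*/8, job_C:*/14}
Op 7: unregister job_A -> active={job_B:*/8, job_C:*/14}
Op 8: register job_B */6 -> active={job_B:*/6, job_C:*/14}
Op 9: register job_B */19 -> active={job_B:*/19, job_C:*/14}
Op 10: register job_C */6 -> active={job_B:*/19, job_C:*/6}
Op 11: register job_C */10 -> active={job_B:*/19, job_C:*/10}
Op 12: unregister job_B -> active={job_C:*/10}
Op 13: unregister job_C -> active={}
Op 14: register job_A */17 -> active={job_A:*/17}
  job_A: interval 17, next fire after T=143 is 153
Earliest = 153, winner (lex tiebreak) = job_A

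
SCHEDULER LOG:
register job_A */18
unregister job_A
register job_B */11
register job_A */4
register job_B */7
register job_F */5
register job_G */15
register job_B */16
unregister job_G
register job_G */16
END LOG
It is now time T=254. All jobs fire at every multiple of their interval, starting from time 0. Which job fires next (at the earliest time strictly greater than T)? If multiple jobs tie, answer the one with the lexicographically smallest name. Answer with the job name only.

Answer: job_F

Derivation:
Op 1: register job_A */18 -> active={job_A:*/18}
Op 2: unregister job_A -> active={}
Op 3: register job_B */11 -> active={job_B:*/11}
Op 4: register job_A */4 -> active={job_A:*/4, job_B:*/11}
Op 5: register job_B */7 -> active={job_A:*/4, job_B:*/7}
Op 6: register job_F */5 -> active={job_A:*/4, job_B:*/7, job_F:*/5}
Op 7: register job_G */15 -> active={job_A:*/4, job_B:*/7, job_F:*/5, job_G:*/15}
Op 8: register job_B */16 -> active={job_A:*/4, job_B:*/16, job_F:*/5, job_G:*/15}
Op 9: unregister job_G -> active={job_A:*/4, job_B:*/16, job_F:*/5}
Op 10: register job_G */16 -> active={job_A:*/4, job_B:*/16, job_F:*/5, job_G:*/16}
  job_A: interval 4, next fire after T=254 is 256
  job_B: interval 16, next fire after T=254 is 256
  job_F: interval 5, next fire after T=254 is 255
  job_G: interval 16, next fire after T=254 is 256
Earliest = 255, winner (lex tiebreak) = job_F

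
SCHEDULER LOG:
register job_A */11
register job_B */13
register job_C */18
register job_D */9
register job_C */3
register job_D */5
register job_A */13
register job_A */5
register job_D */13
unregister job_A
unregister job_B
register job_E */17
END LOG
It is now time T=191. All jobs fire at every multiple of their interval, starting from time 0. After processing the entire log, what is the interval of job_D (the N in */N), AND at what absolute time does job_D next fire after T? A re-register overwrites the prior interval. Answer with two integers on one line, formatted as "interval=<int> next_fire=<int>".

Op 1: register job_A */11 -> active={job_A:*/11}
Op 2: register job_B */13 -> active={job_A:*/11, job_B:*/13}
Op 3: register job_C */18 -> active={job_A:*/11, job_B:*/13, job_C:*/18}
Op 4: register job_D */9 -> active={job_A:*/11, job_B:*/13, job_C:*/18, job_D:*/9}
Op 5: register job_C */3 -> active={job_A:*/11, job_B:*/13, job_C:*/3, job_D:*/9}
Op 6: register job_D */5 -> active={job_A:*/11, job_B:*/13, job_C:*/3, job_D:*/5}
Op 7: register job_A */13 -> active={job_A:*/13, job_B:*/13, job_C:*/3, job_D:*/5}
Op 8: register job_A */5 -> active={job_A:*/5, job_B:*/13, job_C:*/3, job_D:*/5}
Op 9: register job_D */13 -> active={job_A:*/5, job_B:*/13, job_C:*/3, job_D:*/13}
Op 10: unregister job_A -> active={job_B:*/13, job_C:*/3, job_D:*/13}
Op 11: unregister job_B -> active={job_C:*/3, job_D:*/13}
Op 12: register job_E */17 -> active={job_C:*/3, job_D:*/13, job_E:*/17}
Final interval of job_D = 13
Next fire of job_D after T=191: (191//13+1)*13 = 195

Answer: interval=13 next_fire=195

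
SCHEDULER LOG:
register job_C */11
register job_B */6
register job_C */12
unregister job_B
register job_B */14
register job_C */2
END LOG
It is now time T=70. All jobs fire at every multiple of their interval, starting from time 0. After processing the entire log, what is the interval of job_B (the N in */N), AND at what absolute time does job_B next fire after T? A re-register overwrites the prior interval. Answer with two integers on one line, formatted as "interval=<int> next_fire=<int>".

Op 1: register job_C */11 -> active={job_C:*/11}
Op 2: register job_B */6 -> active={job_B:*/6, job_C:*/11}
Op 3: register job_C */12 -> active={job_B:*/6, job_C:*/12}
Op 4: unregister job_B -> active={job_C:*/12}
Op 5: register job_B */14 -> active={job_B:*/14, job_C:*/12}
Op 6: register job_C */2 -> active={job_B:*/14, job_C:*/2}
Final interval of job_B = 14
Next fire of job_B after T=70: (70//14+1)*14 = 84

Answer: interval=14 next_fire=84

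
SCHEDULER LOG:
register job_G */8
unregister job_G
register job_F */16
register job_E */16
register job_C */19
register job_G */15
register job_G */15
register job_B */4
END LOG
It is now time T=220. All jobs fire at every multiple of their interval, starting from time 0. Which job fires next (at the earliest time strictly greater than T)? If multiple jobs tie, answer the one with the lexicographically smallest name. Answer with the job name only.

Op 1: register job_G */8 -> active={job_G:*/8}
Op 2: unregister job_G -> active={}
Op 3: register job_F */16 -> active={job_F:*/16}
Op 4: register job_E */16 -> active={job_E:*/16, job_F:*/16}
Op 5: register job_C */19 -> active={job_C:*/19, job_E:*/16, job_F:*/16}
Op 6: register job_G */15 -> active={job_C:*/19, job_E:*/16, job_F:*/16, job_G:*/15}
Op 7: register job_G */15 -> active={job_C:*/19, job_E:*/16, job_F:*/16, job_G:*/15}
Op 8: register job_B */4 -> active={job_B:*/4, job_C:*/19, job_E:*/16, job_F:*/16, job_G:*/15}
  job_B: interval 4, next fire after T=220 is 224
  job_C: interval 19, next fire after T=220 is 228
  job_E: interval 16, next fire after T=220 is 224
  job_F: interval 16, next fire after T=220 is 224
  job_G: interval 15, next fire after T=220 is 225
Earliest = 224, winner (lex tiebreak) = job_B

Answer: job_B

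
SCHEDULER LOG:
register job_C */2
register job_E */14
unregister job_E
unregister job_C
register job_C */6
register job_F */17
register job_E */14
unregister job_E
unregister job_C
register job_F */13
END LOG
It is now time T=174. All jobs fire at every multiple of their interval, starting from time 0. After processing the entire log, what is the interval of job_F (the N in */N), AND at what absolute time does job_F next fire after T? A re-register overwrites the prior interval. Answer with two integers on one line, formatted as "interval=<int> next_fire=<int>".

Answer: interval=13 next_fire=182

Derivation:
Op 1: register job_C */2 -> active={job_C:*/2}
Op 2: register job_E */14 -> active={job_C:*/2, job_E:*/14}
Op 3: unregister job_E -> active={job_C:*/2}
Op 4: unregister job_C -> active={}
Op 5: register job_C */6 -> active={job_C:*/6}
Op 6: register job_F */17 -> active={job_C:*/6, job_F:*/17}
Op 7: register job_E */14 -> active={job_C:*/6, job_E:*/14, job_F:*/17}
Op 8: unregister job_E -> active={job_C:*/6, job_F:*/17}
Op 9: unregister job_C -> active={job_F:*/17}
Op 10: register job_F */13 -> active={job_F:*/13}
Final interval of job_F = 13
Next fire of job_F after T=174: (174//13+1)*13 = 182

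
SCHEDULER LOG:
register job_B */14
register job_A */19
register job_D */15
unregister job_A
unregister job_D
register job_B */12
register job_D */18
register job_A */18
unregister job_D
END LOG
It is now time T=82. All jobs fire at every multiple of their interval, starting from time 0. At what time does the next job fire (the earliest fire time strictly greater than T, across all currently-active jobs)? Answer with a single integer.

Answer: 84

Derivation:
Op 1: register job_B */14 -> active={job_B:*/14}
Op 2: register job_A */19 -> active={job_A:*/19, job_B:*/14}
Op 3: register job_D */15 -> active={job_A:*/19, job_B:*/14, job_D:*/15}
Op 4: unregister job_A -> active={job_B:*/14, job_D:*/15}
Op 5: unregister job_D -> active={job_B:*/14}
Op 6: register job_B */12 -> active={job_B:*/12}
Op 7: register job_D */18 -> active={job_B:*/12, job_D:*/18}
Op 8: register job_A */18 -> active={job_A:*/18, job_B:*/12, job_D:*/18}
Op 9: unregister job_D -> active={job_A:*/18, job_B:*/12}
  job_A: interval 18, next fire after T=82 is 90
  job_B: interval 12, next fire after T=82 is 84
Earliest fire time = 84 (job job_B)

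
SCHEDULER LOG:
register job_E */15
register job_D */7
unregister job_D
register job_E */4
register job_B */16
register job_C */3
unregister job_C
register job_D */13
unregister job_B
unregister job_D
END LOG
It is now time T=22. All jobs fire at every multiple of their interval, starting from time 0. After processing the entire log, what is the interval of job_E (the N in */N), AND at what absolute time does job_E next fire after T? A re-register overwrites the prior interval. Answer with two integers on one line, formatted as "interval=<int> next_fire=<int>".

Op 1: register job_E */15 -> active={job_E:*/15}
Op 2: register job_D */7 -> active={job_D:*/7, job_E:*/15}
Op 3: unregister job_D -> active={job_E:*/15}
Op 4: register job_E */4 -> active={job_E:*/4}
Op 5: register job_B */16 -> active={job_B:*/16, job_E:*/4}
Op 6: register job_C */3 -> active={job_B:*/16, job_C:*/3, job_E:*/4}
Op 7: unregister job_C -> active={job_B:*/16, job_E:*/4}
Op 8: register job_D */13 -> active={job_B:*/16, job_D:*/13, job_E:*/4}
Op 9: unregister job_B -> active={job_D:*/13, job_E:*/4}
Op 10: unregister job_D -> active={job_E:*/4}
Final interval of job_E = 4
Next fire of job_E after T=22: (22//4+1)*4 = 24

Answer: interval=4 next_fire=24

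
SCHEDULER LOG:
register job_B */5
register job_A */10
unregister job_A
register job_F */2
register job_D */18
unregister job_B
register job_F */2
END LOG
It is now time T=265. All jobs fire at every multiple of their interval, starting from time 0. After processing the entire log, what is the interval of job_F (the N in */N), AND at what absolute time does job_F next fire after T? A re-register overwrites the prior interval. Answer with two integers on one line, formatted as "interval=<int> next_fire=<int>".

Op 1: register job_B */5 -> active={job_B:*/5}
Op 2: register job_A */10 -> active={job_A:*/10, job_B:*/5}
Op 3: unregister job_A -> active={job_B:*/5}
Op 4: register job_F */2 -> active={job_B:*/5, job_F:*/2}
Op 5: register job_D */18 -> active={job_B:*/5, job_D:*/18, job_F:*/2}
Op 6: unregister job_B -> active={job_D:*/18, job_F:*/2}
Op 7: register job_F */2 -> active={job_D:*/18, job_F:*/2}
Final interval of job_F = 2
Next fire of job_F after T=265: (265//2+1)*2 = 266

Answer: interval=2 next_fire=266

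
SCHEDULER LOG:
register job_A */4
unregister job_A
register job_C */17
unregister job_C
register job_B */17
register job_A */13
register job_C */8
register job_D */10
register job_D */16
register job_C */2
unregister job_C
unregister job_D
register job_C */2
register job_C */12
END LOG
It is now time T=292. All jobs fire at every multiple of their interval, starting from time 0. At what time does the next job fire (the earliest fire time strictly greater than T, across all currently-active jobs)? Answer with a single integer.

Answer: 299

Derivation:
Op 1: register job_A */4 -> active={job_A:*/4}
Op 2: unregister job_A -> active={}
Op 3: register job_C */17 -> active={job_C:*/17}
Op 4: unregister job_C -> active={}
Op 5: register job_B */17 -> active={job_B:*/17}
Op 6: register job_A */13 -> active={job_A:*/13, job_B:*/17}
Op 7: register job_C */8 -> active={job_A:*/13, job_B:*/17, job_C:*/8}
Op 8: register job_D */10 -> active={job_A:*/13, job_B:*/17, job_C:*/8, job_D:*/10}
Op 9: register job_D */16 -> active={job_A:*/13, job_B:*/17, job_C:*/8, job_D:*/16}
Op 10: register job_C */2 -> active={job_A:*/13, job_B:*/17, job_C:*/2, job_D:*/16}
Op 11: unregister job_C -> active={job_A:*/13, job_B:*/17, job_D:*/16}
Op 12: unregister job_D -> active={job_A:*/13, job_B:*/17}
Op 13: register job_C */2 -> active={job_A:*/13, job_B:*/17, job_C:*/2}
Op 14: register job_C */12 -> active={job_A:*/13, job_B:*/17, job_C:*/12}
  job_A: interval 13, next fire after T=292 is 299
  job_B: interval 17, next fire after T=292 is 306
  job_C: interval 12, next fire after T=292 is 300
Earliest fire time = 299 (job job_A)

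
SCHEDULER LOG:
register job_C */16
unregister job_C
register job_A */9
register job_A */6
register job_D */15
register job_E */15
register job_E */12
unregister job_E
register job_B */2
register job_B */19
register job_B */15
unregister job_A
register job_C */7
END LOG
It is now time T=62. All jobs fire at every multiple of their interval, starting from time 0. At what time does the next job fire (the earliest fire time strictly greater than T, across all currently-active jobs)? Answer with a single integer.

Op 1: register job_C */16 -> active={job_C:*/16}
Op 2: unregister job_C -> active={}
Op 3: register job_A */9 -> active={job_A:*/9}
Op 4: register job_A */6 -> active={job_A:*/6}
Op 5: register job_D */15 -> active={job_A:*/6, job_D:*/15}
Op 6: register job_E */15 -> active={job_A:*/6, job_D:*/15, job_E:*/15}
Op 7: register job_E */12 -> active={job_A:*/6, job_D:*/15, job_E:*/12}
Op 8: unregister job_E -> active={job_A:*/6, job_D:*/15}
Op 9: register job_B */2 -> active={job_A:*/6, job_B:*/2, job_D:*/15}
Op 10: register job_B */19 -> active={job_A:*/6, job_B:*/19, job_D:*/15}
Op 11: register job_B */15 -> active={job_A:*/6, job_B:*/15, job_D:*/15}
Op 12: unregister job_A -> active={job_B:*/15, job_D:*/15}
Op 13: register job_C */7 -> active={job_B:*/15, job_C:*/7, job_D:*/15}
  job_B: interval 15, next fire after T=62 is 75
  job_C: interval 7, next fire after T=62 is 63
  job_D: interval 15, next fire after T=62 is 75
Earliest fire time = 63 (job job_C)

Answer: 63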